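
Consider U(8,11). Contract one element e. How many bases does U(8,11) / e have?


Contracting e from U(8,11) gives U(7,10).
Bases of U(7,10) = (10 choose 7) = 120.

120


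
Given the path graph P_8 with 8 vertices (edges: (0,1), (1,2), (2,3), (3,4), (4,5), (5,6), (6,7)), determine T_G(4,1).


A path on 8 vertices is a tree with 7 edges.
T(x,y) = x^(7) for any tree.
T(4,1) = 4^7 = 16384.

16384


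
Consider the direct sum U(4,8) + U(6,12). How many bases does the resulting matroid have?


Bases of a direct sum M1 + M2: |B| = |B(M1)| * |B(M2)|.
|B(U(4,8))| = C(8,4) = 70.
|B(U(6,12))| = C(12,6) = 924.
Total bases = 70 * 924 = 64680.

64680


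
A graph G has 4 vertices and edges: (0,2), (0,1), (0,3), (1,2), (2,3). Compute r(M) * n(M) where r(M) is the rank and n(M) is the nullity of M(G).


r(M) = |V| - c = 4 - 1 = 3.
nullity = |E| - r(M) = 5 - 3 = 2.
Product = 3 * 2 = 6.

6


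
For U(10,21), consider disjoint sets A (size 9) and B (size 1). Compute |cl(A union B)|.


|A union B| = 9 + 1 = 10 (disjoint).
In U(10,21), cl(S) = S if |S| < 10, else cl(S) = E.
Since 10 >= 10, cl(A union B) = E.
|cl(A union B)| = 21.

21


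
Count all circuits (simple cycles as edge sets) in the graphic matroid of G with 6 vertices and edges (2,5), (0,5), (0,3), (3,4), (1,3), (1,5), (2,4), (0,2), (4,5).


A circuit in a graphic matroid = edge set of a simple cycle.
G has 6 vertices and 9 edges.
Enumerating all minimal edge subsets forming cycles...
Total circuits found: 13.

13


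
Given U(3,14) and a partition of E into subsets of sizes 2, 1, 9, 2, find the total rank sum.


r(Ai) = min(|Ai|, 3) for each part.
Sum = min(2,3) + min(1,3) + min(9,3) + min(2,3)
    = 2 + 1 + 3 + 2
    = 8.

8


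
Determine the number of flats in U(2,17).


Flats of U(2,17): every subset of size < 2 is a flat, plus E itself.
Count = C(17,0) + C(17,1) + 1
     = 1 + 17 + 1
     = 19.

19


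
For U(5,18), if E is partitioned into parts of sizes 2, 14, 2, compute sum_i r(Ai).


r(Ai) = min(|Ai|, 5) for each part.
Sum = min(2,5) + min(14,5) + min(2,5)
    = 2 + 5 + 2
    = 9.

9


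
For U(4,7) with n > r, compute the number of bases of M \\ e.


Deleting e from U(4,7) gives U(4,6) since n > r.
Bases of U(4,6) = C(6,4) = (6 * 5 * 4 * 3) / (1 * 2 * 3 * 4) = 15.

15


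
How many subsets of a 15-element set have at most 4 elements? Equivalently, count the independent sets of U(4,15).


Independent sets of U(4,15) are all subsets of size <= 4.
Count = C(15,0) + C(15,1) + C(15,2) + C(15,3) + C(15,4)
     = 1 + 15 + 105 + 455 + 1365
     = 1941.

1941


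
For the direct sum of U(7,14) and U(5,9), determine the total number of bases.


Bases of a direct sum M1 + M2: |B| = |B(M1)| * |B(M2)|.
|B(U(7,14))| = C(14,7) = 3432.
|B(U(5,9))| = C(9,5) = 126.
Total bases = 3432 * 126 = 432432.

432432


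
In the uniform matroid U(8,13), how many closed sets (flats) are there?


Flats of U(8,13): every subset of size < 8 is a flat, plus E itself.
Count = (13 choose 0) + (13 choose 1) + (13 choose 2) + (13 choose 3) + (13 choose 4) + (13 choose 5) + (13 choose 6) + (13 choose 7) + 1
     = 1 + 13 + 78 + 286 + 715 + 1287 + 1716 + 1716 + 1
     = 5813.

5813


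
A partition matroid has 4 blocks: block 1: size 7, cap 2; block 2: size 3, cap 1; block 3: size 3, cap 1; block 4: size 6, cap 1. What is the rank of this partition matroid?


Rank of a partition matroid = sum of min(|Si|, ci) for each block.
= min(7,2) + min(3,1) + min(3,1) + min(6,1)
= 2 + 1 + 1 + 1
= 5.

5


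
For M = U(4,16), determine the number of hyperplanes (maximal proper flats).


Hyperplanes of U(4,16) are flats of rank 3.
In a uniform matroid, these are exactly the (3)-element subsets.
Count = C(16,3) = (16 * 15 * 14) / (1 * 2 * 3) = 560.

560


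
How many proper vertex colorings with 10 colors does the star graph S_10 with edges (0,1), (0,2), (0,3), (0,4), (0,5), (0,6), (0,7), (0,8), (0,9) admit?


P(tree, k) = k * (k-1)^(9) for any tree on 10 vertices.
P(10) = 10 * 9^9 = 10 * 387420489 = 3874204890.

3874204890


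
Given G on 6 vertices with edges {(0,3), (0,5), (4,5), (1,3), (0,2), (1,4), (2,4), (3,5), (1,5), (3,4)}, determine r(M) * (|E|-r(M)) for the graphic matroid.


r(M) = |V| - c = 6 - 1 = 5.
nullity = |E| - r(M) = 10 - 5 = 5.
Product = 5 * 5 = 25.

25


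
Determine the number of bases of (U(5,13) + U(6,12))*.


(M1+M2)* = M1* + M2*.
M1* = U(8,13), bases: C(13,8) = 1287.
M2* = U(6,12), bases: C(12,6) = 924.
|B(M*)| = 1287 * 924 = 1189188.

1189188


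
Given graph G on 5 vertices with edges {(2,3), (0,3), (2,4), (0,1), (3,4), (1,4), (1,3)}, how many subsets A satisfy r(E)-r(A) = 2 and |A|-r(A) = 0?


R(x,y) = sum over A in 2^E of x^(r(E)-r(A)) * y^(|A|-r(A)).
G has 5 vertices, 7 edges. r(E) = 4.
Enumerate all 2^7 = 128 subsets.
Count subsets with r(E)-r(A)=2 and |A|-r(A)=0: 21.

21


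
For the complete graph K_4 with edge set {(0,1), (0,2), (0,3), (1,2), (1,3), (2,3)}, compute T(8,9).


T(K_4; x,y) = x^3 + 3x^2 + 4xy + 2x + y^3 + 3y^2 + 2y.
Substituting x=8, y=9:
= 512 + 192 + 288 + 16 + 729 + 243 + 18
= 1998.

1998


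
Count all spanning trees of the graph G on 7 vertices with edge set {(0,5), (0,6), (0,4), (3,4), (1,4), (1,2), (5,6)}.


By Kirchhoff's matrix tree theorem, the number of spanning trees equals
the determinant of any cofactor of the Laplacian matrix L.
G has 7 vertices and 7 edges.
Computing the (6 x 6) cofactor determinant gives 3.

3


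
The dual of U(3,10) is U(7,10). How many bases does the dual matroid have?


The dual of U(r,n) is U(n-r, n) = U(7,10).
Bases of U(7,10) are all (7)-element subsets.
|B(M*)| = C(10,7) = 120.

120


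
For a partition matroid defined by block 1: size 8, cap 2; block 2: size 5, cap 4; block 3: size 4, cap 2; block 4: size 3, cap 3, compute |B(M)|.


A basis picks exactly ci elements from block i.
Number of bases = product of C(|Si|, ci).
= C(8,2) * C(5,4) * C(4,2) * C(3,3)
= 28 * 5 * 6 * 1
= 840.

840


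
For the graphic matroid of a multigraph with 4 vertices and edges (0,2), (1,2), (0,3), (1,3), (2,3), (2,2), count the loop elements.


In a graphic matroid, a loop is a self-loop edge (u,u) with rank 0.
Examining all 6 edges for self-loops...
Self-loops found: (2,2)
Number of loops = 1.

1


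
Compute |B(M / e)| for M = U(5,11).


Contracting e from U(5,11) gives U(4,10).
Bases of U(4,10) = (10 choose 4) = 210.

210


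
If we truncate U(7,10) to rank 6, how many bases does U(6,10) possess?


Truncating U(7,10) to rank 6 gives U(6,10).
Bases of U(6,10) are all 6-element subsets of 10 elements.
Number of bases = (10 choose 6) = 210.

210


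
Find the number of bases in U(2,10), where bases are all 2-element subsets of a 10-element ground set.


Bases of U(2,10) are all 2-element subsets of the 10-element ground set.
Number of bases = C(10,2).
C(10,2) = (10 * 9) / (1 * 2) = 45.

45


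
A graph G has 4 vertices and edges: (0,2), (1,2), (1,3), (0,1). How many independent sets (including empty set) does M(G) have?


An independent set in a graphic matroid is an acyclic edge subset.
G has 4 vertices and 4 edges.
Enumerate all 2^4 = 16 subsets, checking for acyclicity.
Total independent sets = 14.

14


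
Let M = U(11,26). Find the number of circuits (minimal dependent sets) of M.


In U(11,26), circuits are the (12)-element subsets.
Any set of 12 elements is dependent, and removing any one element gives
an independent set of size 11, so it is a minimal dependent set.
Number of circuits = C(26,12) = 26! / (12! * 14!) = 9657700.

9657700


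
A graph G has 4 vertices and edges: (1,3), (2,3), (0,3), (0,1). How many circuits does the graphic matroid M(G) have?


A circuit in a graphic matroid = edge set of a simple cycle.
G has 4 vertices and 4 edges.
Enumerating all minimal edge subsets forming cycles...
Total circuits found: 1.

1


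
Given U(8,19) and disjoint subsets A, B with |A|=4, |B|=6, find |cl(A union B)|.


|A union B| = 4 + 6 = 10 (disjoint).
In U(8,19), cl(S) = S if |S| < 8, else cl(S) = E.
Since 10 >= 8, cl(A union B) = E.
|cl(A union B)| = 19.

19


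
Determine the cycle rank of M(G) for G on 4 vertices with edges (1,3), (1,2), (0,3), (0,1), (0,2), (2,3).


Cycle rank (nullity) = |E| - r(M) = |E| - (|V| - c).
|E| = 6, |V| = 4, c = 1.
Nullity = 6 - (4 - 1) = 6 - 3 = 3.

3


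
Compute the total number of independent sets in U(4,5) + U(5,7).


For a direct sum, |I(M1+M2)| = |I(M1)| * |I(M2)|.
|I(U(4,5))| = sum C(5,k) for k=0..4 = 31.
|I(U(5,7))| = sum C(7,k) for k=0..5 = 120.
Total = 31 * 120 = 3720.

3720


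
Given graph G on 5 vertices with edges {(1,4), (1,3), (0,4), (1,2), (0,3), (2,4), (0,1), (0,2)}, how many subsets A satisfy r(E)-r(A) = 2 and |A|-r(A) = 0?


R(x,y) = sum over A in 2^E of x^(r(E)-r(A)) * y^(|A|-r(A)).
G has 5 vertices, 8 edges. r(E) = 4.
Enumerate all 2^8 = 256 subsets.
Count subsets with r(E)-r(A)=2 and |A|-r(A)=0: 28.

28


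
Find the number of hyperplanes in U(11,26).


Hyperplanes of U(11,26) are flats of rank 10.
In a uniform matroid, these are exactly the (10)-element subsets.
Count = (26 choose 10) = 5311735.

5311735


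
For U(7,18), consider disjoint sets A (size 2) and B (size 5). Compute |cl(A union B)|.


|A union B| = 2 + 5 = 7 (disjoint).
In U(7,18), cl(S) = S if |S| < 7, else cl(S) = E.
Since 7 >= 7, cl(A union B) = E.
|cl(A union B)| = 18.

18


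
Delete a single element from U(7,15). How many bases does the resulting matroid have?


Deleting e from U(7,15) gives U(7,14) since n > r.
Bases of U(7,14) = (14 choose 7) = 3432.

3432


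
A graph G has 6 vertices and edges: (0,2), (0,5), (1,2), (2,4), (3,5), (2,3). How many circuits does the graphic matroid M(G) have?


A circuit in a graphic matroid = edge set of a simple cycle.
G has 6 vertices and 6 edges.
Enumerating all minimal edge subsets forming cycles...
Total circuits found: 1.

1


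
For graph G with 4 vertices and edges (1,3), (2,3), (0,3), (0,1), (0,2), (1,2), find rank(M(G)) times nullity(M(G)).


r(M) = |V| - c = 4 - 1 = 3.
nullity = |E| - r(M) = 6 - 3 = 3.
Product = 3 * 3 = 9.

9


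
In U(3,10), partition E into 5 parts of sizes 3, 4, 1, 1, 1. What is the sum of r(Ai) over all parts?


r(Ai) = min(|Ai|, 3) for each part.
Sum = min(3,3) + min(4,3) + min(1,3) + min(1,3) + min(1,3)
    = 3 + 3 + 1 + 1 + 1
    = 9.

9


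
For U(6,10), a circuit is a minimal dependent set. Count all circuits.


In U(6,10), circuits are the (7)-element subsets.
Any set of 7 elements is dependent, and removing any one element gives
an independent set of size 6, so it is a minimal dependent set.
Number of circuits = C(10,7) = 120.

120


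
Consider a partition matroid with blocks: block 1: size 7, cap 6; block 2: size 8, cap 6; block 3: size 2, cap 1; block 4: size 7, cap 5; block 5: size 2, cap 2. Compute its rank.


Rank of a partition matroid = sum of min(|Si|, ci) for each block.
= min(7,6) + min(8,6) + min(2,1) + min(7,5) + min(2,2)
= 6 + 6 + 1 + 5 + 2
= 20.

20


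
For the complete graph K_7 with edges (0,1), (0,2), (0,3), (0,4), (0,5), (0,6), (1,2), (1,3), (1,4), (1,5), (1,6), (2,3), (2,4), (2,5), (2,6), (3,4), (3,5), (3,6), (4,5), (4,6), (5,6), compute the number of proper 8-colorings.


P(K_7, k) = k(k-1)(k-2)...(k-6).
P(8) = (8) * (7) * (6) * (5) * (4) * (3) * (2) = 40320.

40320


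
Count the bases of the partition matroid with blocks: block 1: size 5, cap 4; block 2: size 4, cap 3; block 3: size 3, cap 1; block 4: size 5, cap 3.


A basis picks exactly ci elements from block i.
Number of bases = product of C(|Si|, ci).
= C(5,4) * C(4,3) * C(3,1) * C(5,3)
= 5 * 4 * 3 * 10
= 600.

600


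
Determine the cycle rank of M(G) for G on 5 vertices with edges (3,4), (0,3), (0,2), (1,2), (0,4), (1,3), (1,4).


Cycle rank (nullity) = |E| - r(M) = |E| - (|V| - c).
|E| = 7, |V| = 5, c = 1.
Nullity = 7 - (5 - 1) = 7 - 4 = 3.

3


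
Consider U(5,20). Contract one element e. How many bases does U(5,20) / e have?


Contracting e from U(5,20) gives U(4,19).
Bases of U(4,19) = C(19,4) = (19 * 18 * 17 * 16) / (1 * 2 * 3 * 4) = 3876.

3876


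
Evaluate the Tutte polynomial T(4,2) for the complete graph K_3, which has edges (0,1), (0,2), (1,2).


T(K_3; x,y) = x^2 + x + y.
T(4,2) = 16 + 4 + 2 = 22.

22


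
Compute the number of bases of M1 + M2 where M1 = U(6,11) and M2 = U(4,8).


Bases of a direct sum M1 + M2: |B| = |B(M1)| * |B(M2)|.
|B(U(6,11))| = C(11,6) = 462.
|B(U(4,8))| = C(8,4) = 70.
Total bases = 462 * 70 = 32340.

32340


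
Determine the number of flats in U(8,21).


Flats of U(8,21): every subset of size < 8 is a flat, plus E itself.
Count = (21 choose 0) + (21 choose 1) + (21 choose 2) + (21 choose 3) + (21 choose 4) + (21 choose 5) + (21 choose 6) + (21 choose 7) + 1
     = 1 + 21 + 210 + 1330 + 5985 + 20349 + 54264 + 116280 + 1
     = 198441.

198441


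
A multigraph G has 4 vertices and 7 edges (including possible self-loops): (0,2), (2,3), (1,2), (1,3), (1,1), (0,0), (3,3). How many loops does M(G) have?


In a graphic matroid, a loop is a self-loop edge (u,u) with rank 0.
Examining all 7 edges for self-loops...
Self-loops found: (1,1), (0,0), (3,3)
Number of loops = 3.

3


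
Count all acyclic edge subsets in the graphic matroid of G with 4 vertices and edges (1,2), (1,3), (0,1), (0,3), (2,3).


An independent set in a graphic matroid is an acyclic edge subset.
G has 4 vertices and 5 edges.
Enumerate all 2^5 = 32 subsets, checking for acyclicity.
Total independent sets = 24.

24


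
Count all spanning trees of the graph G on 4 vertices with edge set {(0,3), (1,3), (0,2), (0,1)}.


By Kirchhoff's matrix tree theorem, the number of spanning trees equals
the determinant of any cofactor of the Laplacian matrix L.
G has 4 vertices and 4 edges.
Computing the (3 x 3) cofactor determinant gives 3.

3


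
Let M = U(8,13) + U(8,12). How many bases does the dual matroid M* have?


(M1+M2)* = M1* + M2*.
M1* = U(5,13), bases: C(13,5) = 1287.
M2* = U(4,12), bases: C(12,4) = 495.
|B(M*)| = 1287 * 495 = 637065.

637065


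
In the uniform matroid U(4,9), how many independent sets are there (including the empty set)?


Independent sets of U(4,9) are all subsets of size <= 4.
Count = (9 choose 0) + (9 choose 1) + (9 choose 2) + (9 choose 3) + (9 choose 4)
     = 1 + 9 + 36 + 84 + 126
     = 256.

256


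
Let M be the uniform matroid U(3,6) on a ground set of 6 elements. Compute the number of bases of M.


Bases of U(3,6) are all 3-element subsets of the 6-element ground set.
Number of bases = C(6,3).
(6 choose 3) = 20.

20


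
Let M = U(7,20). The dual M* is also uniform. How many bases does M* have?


The dual of U(r,n) is U(n-r, n) = U(13,20).
Bases of U(13,20) are all (13)-element subsets.
|B(M*)| = C(20,13) = 20! / (13! * 7!) = 77520.

77520


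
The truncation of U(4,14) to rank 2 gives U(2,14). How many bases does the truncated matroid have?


Truncating U(4,14) to rank 2 gives U(2,14).
Bases of U(2,14) are all 2-element subsets of 14 elements.
Number of bases = C(14,2) = (14 * 13) / (1 * 2) = 91.

91


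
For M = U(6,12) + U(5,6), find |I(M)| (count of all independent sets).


For a direct sum, |I(M1+M2)| = |I(M1)| * |I(M2)|.
|I(U(6,12))| = sum C(12,k) for k=0..6 = 2510.
|I(U(5,6))| = sum C(6,k) for k=0..5 = 63.
Total = 2510 * 63 = 158130.

158130


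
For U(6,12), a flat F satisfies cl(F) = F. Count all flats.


Flats of U(6,12): every subset of size < 6 is a flat, plus E itself.
Count = (12 choose 0) + (12 choose 1) + (12 choose 2) + (12 choose 3) + (12 choose 4) + (12 choose 5) + 1
     = 1 + 12 + 66 + 220 + 495 + 792 + 1
     = 1587.

1587


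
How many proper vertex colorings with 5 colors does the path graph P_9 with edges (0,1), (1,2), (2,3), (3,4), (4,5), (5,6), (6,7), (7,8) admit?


P(P_9, k) = k * (k-1)^(8).
P(5) = 5 * 4^8 = 5 * 65536 = 327680.

327680


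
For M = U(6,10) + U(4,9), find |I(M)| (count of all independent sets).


For a direct sum, |I(M1+M2)| = |I(M1)| * |I(M2)|.
|I(U(6,10))| = sum C(10,k) for k=0..6 = 848.
|I(U(4,9))| = sum C(9,k) for k=0..4 = 256.
Total = 848 * 256 = 217088.

217088


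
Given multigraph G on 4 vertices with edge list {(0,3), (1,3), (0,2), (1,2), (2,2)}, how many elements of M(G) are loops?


In a graphic matroid, a loop is a self-loop edge (u,u) with rank 0.
Examining all 5 edges for self-loops...
Self-loops found: (2,2)
Number of loops = 1.

1


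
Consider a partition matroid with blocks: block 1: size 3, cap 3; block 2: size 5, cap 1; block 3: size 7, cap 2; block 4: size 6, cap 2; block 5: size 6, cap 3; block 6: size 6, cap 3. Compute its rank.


Rank of a partition matroid = sum of min(|Si|, ci) for each block.
= min(3,3) + min(5,1) + min(7,2) + min(6,2) + min(6,3) + min(6,3)
= 3 + 1 + 2 + 2 + 3 + 3
= 14.

14


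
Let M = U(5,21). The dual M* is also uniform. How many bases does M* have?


The dual of U(r,n) is U(n-r, n) = U(16,21).
Bases of U(16,21) are all (16)-element subsets.
|B(M*)| = C(21,16) = 20349.

20349


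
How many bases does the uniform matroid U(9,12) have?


Bases of U(9,12) are all 9-element subsets of the 12-element ground set.
Number of bases = C(12,9).
C(12,9) = 12! / (9! * 3!) = 220.

220


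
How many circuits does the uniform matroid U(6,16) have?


In U(6,16), circuits are the (7)-element subsets.
Any set of 7 elements is dependent, and removing any one element gives
an independent set of size 6, so it is a minimal dependent set.
Number of circuits = (16 choose 7) = 11440.

11440


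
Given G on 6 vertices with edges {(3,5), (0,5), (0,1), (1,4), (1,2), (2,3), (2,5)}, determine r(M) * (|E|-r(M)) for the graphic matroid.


r(M) = |V| - c = 6 - 1 = 5.
nullity = |E| - r(M) = 7 - 5 = 2.
Product = 5 * 2 = 10.

10


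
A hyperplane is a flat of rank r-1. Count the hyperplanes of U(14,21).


Hyperplanes of U(14,21) are flats of rank 13.
In a uniform matroid, these are exactly the (13)-element subsets.
Count = (21 choose 13) = 203490.

203490


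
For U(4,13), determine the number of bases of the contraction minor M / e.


Contracting e from U(4,13) gives U(3,12).
Bases of U(3,12) = (12 choose 3) = 220.

220


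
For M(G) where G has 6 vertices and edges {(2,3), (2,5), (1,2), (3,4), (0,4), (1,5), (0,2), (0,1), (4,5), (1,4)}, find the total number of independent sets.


An independent set in a graphic matroid is an acyclic edge subset.
G has 6 vertices and 10 edges.
Enumerate all 2^10 = 1024 subsets, checking for acyclicity.
Total independent sets = 466.

466


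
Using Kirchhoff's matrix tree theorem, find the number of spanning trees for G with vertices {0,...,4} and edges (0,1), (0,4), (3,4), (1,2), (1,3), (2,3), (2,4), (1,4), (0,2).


By Kirchhoff's matrix tree theorem, the number of spanning trees equals
the determinant of any cofactor of the Laplacian matrix L.
G has 5 vertices and 9 edges.
Computing the (4 x 4) cofactor determinant gives 75.

75


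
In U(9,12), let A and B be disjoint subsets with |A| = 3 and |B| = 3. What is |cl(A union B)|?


|A union B| = 3 + 3 = 6 (disjoint).
In U(9,12), cl(S) = S if |S| < 9, else cl(S) = E.
Since 6 < 9, cl(A union B) = A union B.
|cl(A union B)| = 6.

6


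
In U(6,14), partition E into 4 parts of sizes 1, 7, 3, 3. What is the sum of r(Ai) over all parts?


r(Ai) = min(|Ai|, 6) for each part.
Sum = min(1,6) + min(7,6) + min(3,6) + min(3,6)
    = 1 + 6 + 3 + 3
    = 13.

13


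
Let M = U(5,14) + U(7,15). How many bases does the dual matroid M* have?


(M1+M2)* = M1* + M2*.
M1* = U(9,14), bases: C(14,9) = 2002.
M2* = U(8,15), bases: C(15,8) = 6435.
|B(M*)| = 2002 * 6435 = 12882870.

12882870


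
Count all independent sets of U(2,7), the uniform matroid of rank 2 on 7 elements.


Independent sets of U(2,7) are all subsets of size <= 2.
Count = C(7,0) + C(7,1) + C(7,2)
     = 1 + 7 + 21
     = 29.

29


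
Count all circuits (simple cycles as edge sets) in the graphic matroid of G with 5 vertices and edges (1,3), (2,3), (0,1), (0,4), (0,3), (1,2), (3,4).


A circuit in a graphic matroid = edge set of a simple cycle.
G has 5 vertices and 7 edges.
Enumerating all minimal edge subsets forming cycles...
Total circuits found: 6.

6


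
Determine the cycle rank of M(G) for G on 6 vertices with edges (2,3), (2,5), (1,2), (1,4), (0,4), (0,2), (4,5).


Cycle rank (nullity) = |E| - r(M) = |E| - (|V| - c).
|E| = 7, |V| = 6, c = 1.
Nullity = 7 - (6 - 1) = 7 - 5 = 2.

2


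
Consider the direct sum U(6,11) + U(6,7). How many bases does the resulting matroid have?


Bases of a direct sum M1 + M2: |B| = |B(M1)| * |B(M2)|.
|B(U(6,11))| = C(11,6) = 462.
|B(U(6,7))| = C(7,6) = 7.
Total bases = 462 * 7 = 3234.

3234


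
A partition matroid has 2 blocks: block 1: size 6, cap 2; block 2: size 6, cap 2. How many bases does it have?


A basis picks exactly ci elements from block i.
Number of bases = product of C(|Si|, ci).
= C(6,2) * C(6,2)
= 15 * 15
= 225.

225


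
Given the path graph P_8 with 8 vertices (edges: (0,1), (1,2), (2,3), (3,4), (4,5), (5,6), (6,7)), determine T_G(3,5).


A path on 8 vertices is a tree with 7 edges.
T(x,y) = x^(7) for any tree.
T(3,5) = 3^7 = 2187.

2187


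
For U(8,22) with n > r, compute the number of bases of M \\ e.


Deleting e from U(8,22) gives U(8,21) since n > r.
Bases of U(8,21) = C(21,8) = 203490.

203490


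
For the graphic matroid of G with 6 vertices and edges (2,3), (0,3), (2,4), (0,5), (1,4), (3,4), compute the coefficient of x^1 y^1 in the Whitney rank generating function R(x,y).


R(x,y) = sum over A in 2^E of x^(r(E)-r(A)) * y^(|A|-r(A)).
G has 6 vertices, 6 edges. r(E) = 5.
Enumerate all 2^6 = 64 subsets.
Count subsets with r(E)-r(A)=1 and |A|-r(A)=1: 3.

3


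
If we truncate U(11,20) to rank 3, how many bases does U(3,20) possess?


Truncating U(11,20) to rank 3 gives U(3,20).
Bases of U(3,20) are all 3-element subsets of 20 elements.
Number of bases = C(20,3) = 20! / (3! * 17!) = 1140.

1140


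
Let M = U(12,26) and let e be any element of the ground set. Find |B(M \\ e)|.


Deleting e from U(12,26) gives U(12,25) since n > r.
Bases of U(12,25) = (25 choose 12) = 5200300.

5200300


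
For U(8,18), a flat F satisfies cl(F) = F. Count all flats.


Flats of U(8,18): every subset of size < 8 is a flat, plus E itself.
Count = (18 choose 0) + (18 choose 1) + (18 choose 2) + (18 choose 3) + (18 choose 4) + (18 choose 5) + (18 choose 6) + (18 choose 7) + 1
     = 1 + 18 + 153 + 816 + 3060 + 8568 + 18564 + 31824 + 1
     = 63005.

63005


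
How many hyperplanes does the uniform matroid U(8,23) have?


Hyperplanes of U(8,23) are flats of rank 7.
In a uniform matroid, these are exactly the (7)-element subsets.
Count = C(23,7) = 245157.

245157


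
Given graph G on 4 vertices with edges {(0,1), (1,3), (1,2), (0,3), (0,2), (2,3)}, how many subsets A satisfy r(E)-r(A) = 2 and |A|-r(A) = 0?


R(x,y) = sum over A in 2^E of x^(r(E)-r(A)) * y^(|A|-r(A)).
G has 4 vertices, 6 edges. r(E) = 3.
Enumerate all 2^6 = 64 subsets.
Count subsets with r(E)-r(A)=2 and |A|-r(A)=0: 6.

6


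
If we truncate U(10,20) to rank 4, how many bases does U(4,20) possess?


Truncating U(10,20) to rank 4 gives U(4,20).
Bases of U(4,20) are all 4-element subsets of 20 elements.
Number of bases = (20 choose 4) = 4845.

4845


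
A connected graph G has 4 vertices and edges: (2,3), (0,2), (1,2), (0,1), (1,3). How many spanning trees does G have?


By Kirchhoff's matrix tree theorem, the number of spanning trees equals
the determinant of any cofactor of the Laplacian matrix L.
G has 4 vertices and 5 edges.
Computing the (3 x 3) cofactor determinant gives 8.

8


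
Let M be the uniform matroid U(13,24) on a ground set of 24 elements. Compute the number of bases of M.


Bases of U(13,24) are all 13-element subsets of the 24-element ground set.
Number of bases = C(24,13).
C(24,13) = 24! / (13! * 11!) = 2496144.

2496144


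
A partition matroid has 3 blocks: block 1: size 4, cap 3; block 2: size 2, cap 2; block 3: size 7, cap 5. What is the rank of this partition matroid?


Rank of a partition matroid = sum of min(|Si|, ci) for each block.
= min(4,3) + min(2,2) + min(7,5)
= 3 + 2 + 5
= 10.

10


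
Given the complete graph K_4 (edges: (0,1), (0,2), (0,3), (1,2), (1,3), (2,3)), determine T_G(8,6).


T(K_4; x,y) = x^3 + 3x^2 + 4xy + 2x + y^3 + 3y^2 + 2y.
Substituting x=8, y=6:
= 512 + 192 + 192 + 16 + 216 + 108 + 12
= 1248.

1248


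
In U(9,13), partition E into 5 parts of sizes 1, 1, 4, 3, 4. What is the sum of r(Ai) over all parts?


r(Ai) = min(|Ai|, 9) for each part.
Sum = min(1,9) + min(1,9) + min(4,9) + min(3,9) + min(4,9)
    = 1 + 1 + 4 + 3 + 4
    = 13.

13


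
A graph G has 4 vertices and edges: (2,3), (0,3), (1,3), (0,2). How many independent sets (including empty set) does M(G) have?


An independent set in a graphic matroid is an acyclic edge subset.
G has 4 vertices and 4 edges.
Enumerate all 2^4 = 16 subsets, checking for acyclicity.
Total independent sets = 14.

14


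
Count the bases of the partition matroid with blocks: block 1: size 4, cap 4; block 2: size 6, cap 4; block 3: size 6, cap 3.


A basis picks exactly ci elements from block i.
Number of bases = product of C(|Si|, ci).
= C(4,4) * C(6,4) * C(6,3)
= 1 * 15 * 20
= 300.

300


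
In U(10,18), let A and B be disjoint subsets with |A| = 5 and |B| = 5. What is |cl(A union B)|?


|A union B| = 5 + 5 = 10 (disjoint).
In U(10,18), cl(S) = S if |S| < 10, else cl(S) = E.
Since 10 >= 10, cl(A union B) = E.
|cl(A union B)| = 18.

18


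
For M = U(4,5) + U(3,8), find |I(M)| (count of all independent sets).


For a direct sum, |I(M1+M2)| = |I(M1)| * |I(M2)|.
|I(U(4,5))| = sum C(5,k) for k=0..4 = 31.
|I(U(3,8))| = sum C(8,k) for k=0..3 = 93.
Total = 31 * 93 = 2883.

2883


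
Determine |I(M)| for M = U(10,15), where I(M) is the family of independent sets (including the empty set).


Independent sets of U(10,15) are all subsets of size <= 10.
Count = C(15,0) + C(15,1) + C(15,2) + C(15,3) + C(15,4) + C(15,5) + C(15,6) + C(15,7) + C(15,8) + C(15,9) + C(15,10)
     = 1 + 15 + 105 + 455 + 1365 + 3003 + 5005 + 6435 + 6435 + 5005 + 3003
     = 30827.

30827


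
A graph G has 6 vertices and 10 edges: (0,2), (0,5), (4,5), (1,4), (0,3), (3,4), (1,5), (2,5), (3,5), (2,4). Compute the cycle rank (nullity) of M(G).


Cycle rank (nullity) = |E| - r(M) = |E| - (|V| - c).
|E| = 10, |V| = 6, c = 1.
Nullity = 10 - (6 - 1) = 10 - 5 = 5.

5


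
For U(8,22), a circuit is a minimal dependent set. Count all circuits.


In U(8,22), circuits are the (9)-element subsets.
Any set of 9 elements is dependent, and removing any one element gives
an independent set of size 8, so it is a minimal dependent set.
Number of circuits = (22 choose 9) = 497420.

497420


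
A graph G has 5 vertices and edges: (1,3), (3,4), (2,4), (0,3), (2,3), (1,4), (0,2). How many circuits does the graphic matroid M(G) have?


A circuit in a graphic matroid = edge set of a simple cycle.
G has 5 vertices and 7 edges.
Enumerating all minimal edge subsets forming cycles...
Total circuits found: 6.

6


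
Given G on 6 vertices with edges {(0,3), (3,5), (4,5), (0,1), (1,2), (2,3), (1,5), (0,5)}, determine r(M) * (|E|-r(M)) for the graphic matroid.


r(M) = |V| - c = 6 - 1 = 5.
nullity = |E| - r(M) = 8 - 5 = 3.
Product = 5 * 3 = 15.

15


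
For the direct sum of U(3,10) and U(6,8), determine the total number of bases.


Bases of a direct sum M1 + M2: |B| = |B(M1)| * |B(M2)|.
|B(U(3,10))| = C(10,3) = 120.
|B(U(6,8))| = C(8,6) = 28.
Total bases = 120 * 28 = 3360.

3360


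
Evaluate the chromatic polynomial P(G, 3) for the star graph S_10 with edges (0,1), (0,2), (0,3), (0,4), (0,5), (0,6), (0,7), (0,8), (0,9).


P(tree, k) = k * (k-1)^(9) for any tree on 10 vertices.
P(3) = 3 * 2^9 = 3 * 512 = 1536.

1536


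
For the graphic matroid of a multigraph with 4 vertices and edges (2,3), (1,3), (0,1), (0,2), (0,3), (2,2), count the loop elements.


In a graphic matroid, a loop is a self-loop edge (u,u) with rank 0.
Examining all 6 edges for self-loops...
Self-loops found: (2,2)
Number of loops = 1.

1


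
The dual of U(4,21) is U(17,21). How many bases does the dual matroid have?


The dual of U(r,n) is U(n-r, n) = U(17,21).
Bases of U(17,21) are all (17)-element subsets.
|B(M*)| = C(21,17) = 5985.

5985


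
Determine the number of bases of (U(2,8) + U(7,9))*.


(M1+M2)* = M1* + M2*.
M1* = U(6,8), bases: C(8,6) = 28.
M2* = U(2,9), bases: C(9,2) = 36.
|B(M*)| = 28 * 36 = 1008.

1008


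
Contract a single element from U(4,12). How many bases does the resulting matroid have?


Contracting e from U(4,12) gives U(3,11).
Bases of U(3,11) = (11 choose 3) = 165.

165


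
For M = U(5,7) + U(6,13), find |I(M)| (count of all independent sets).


For a direct sum, |I(M1+M2)| = |I(M1)| * |I(M2)|.
|I(U(5,7))| = sum C(7,k) for k=0..5 = 120.
|I(U(6,13))| = sum C(13,k) for k=0..6 = 4096.
Total = 120 * 4096 = 491520.

491520


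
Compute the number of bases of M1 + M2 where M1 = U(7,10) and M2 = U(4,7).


Bases of a direct sum M1 + M2: |B| = |B(M1)| * |B(M2)|.
|B(U(7,10))| = C(10,7) = 120.
|B(U(4,7))| = C(7,4) = 35.
Total bases = 120 * 35 = 4200.

4200


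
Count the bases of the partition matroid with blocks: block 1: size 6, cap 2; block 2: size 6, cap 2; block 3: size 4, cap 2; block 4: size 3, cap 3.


A basis picks exactly ci elements from block i.
Number of bases = product of C(|Si|, ci).
= C(6,2) * C(6,2) * C(4,2) * C(3,3)
= 15 * 15 * 6 * 1
= 1350.

1350


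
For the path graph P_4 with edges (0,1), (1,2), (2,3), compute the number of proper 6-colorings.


P(P_4, k) = k * (k-1)^(3).
P(6) = 6 * 5^3 = 6 * 125 = 750.

750


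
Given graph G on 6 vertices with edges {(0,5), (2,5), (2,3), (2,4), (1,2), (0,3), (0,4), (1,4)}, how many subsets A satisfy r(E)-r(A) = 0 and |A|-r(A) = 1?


R(x,y) = sum over A in 2^E of x^(r(E)-r(A)) * y^(|A|-r(A)).
G has 6 vertices, 8 edges. r(E) = 5.
Enumerate all 2^8 = 256 subsets.
Count subsets with r(E)-r(A)=0 and |A|-r(A)=1: 25.

25


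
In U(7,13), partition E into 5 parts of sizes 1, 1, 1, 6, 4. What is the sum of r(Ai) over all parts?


r(Ai) = min(|Ai|, 7) for each part.
Sum = min(1,7) + min(1,7) + min(1,7) + min(6,7) + min(4,7)
    = 1 + 1 + 1 + 6 + 4
    = 13.

13


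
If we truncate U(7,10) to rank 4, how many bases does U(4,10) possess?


Truncating U(7,10) to rank 4 gives U(4,10).
Bases of U(4,10) are all 4-element subsets of 10 elements.
Number of bases = (10 choose 4) = 210.

210


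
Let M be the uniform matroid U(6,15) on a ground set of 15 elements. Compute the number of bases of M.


Bases of U(6,15) are all 6-element subsets of the 15-element ground set.
Number of bases = C(15,6).
C(15,6) = 5005.

5005


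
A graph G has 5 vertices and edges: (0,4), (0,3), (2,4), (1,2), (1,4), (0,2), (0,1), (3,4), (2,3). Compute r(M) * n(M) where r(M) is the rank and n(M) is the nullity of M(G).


r(M) = |V| - c = 5 - 1 = 4.
nullity = |E| - r(M) = 9 - 4 = 5.
Product = 4 * 5 = 20.

20


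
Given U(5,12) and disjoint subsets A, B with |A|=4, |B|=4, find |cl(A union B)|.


|A union B| = 4 + 4 = 8 (disjoint).
In U(5,12), cl(S) = S if |S| < 5, else cl(S) = E.
Since 8 >= 5, cl(A union B) = E.
|cl(A union B)| = 12.

12


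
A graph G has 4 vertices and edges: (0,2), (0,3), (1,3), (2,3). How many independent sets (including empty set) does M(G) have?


An independent set in a graphic matroid is an acyclic edge subset.
G has 4 vertices and 4 edges.
Enumerate all 2^4 = 16 subsets, checking for acyclicity.
Total independent sets = 14.

14


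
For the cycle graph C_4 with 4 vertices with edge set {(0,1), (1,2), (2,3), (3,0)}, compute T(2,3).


T(C_4; x,y) = x + x^2 + ... + x^(3) + y.
T(2,3) = 2^1 + 2^2 + 2^3 + 3
= 2 + 4 + 8 + 3
= 17.

17


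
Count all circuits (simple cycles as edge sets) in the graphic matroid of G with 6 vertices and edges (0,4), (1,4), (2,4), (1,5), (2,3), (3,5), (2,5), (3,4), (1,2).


A circuit in a graphic matroid = edge set of a simple cycle.
G has 6 vertices and 9 edges.
Enumerating all minimal edge subsets forming cycles...
Total circuits found: 13.

13


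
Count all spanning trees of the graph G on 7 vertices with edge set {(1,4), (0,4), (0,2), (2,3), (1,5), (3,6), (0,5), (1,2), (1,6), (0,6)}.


By Kirchhoff's matrix tree theorem, the number of spanning trees equals
the determinant of any cofactor of the Laplacian matrix L.
G has 7 vertices and 10 edges.
Computing the (6 x 6) cofactor determinant gives 96.

96


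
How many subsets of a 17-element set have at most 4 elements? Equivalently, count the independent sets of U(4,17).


Independent sets of U(4,17) are all subsets of size <= 4.
Count = C(17,0) + C(17,1) + C(17,2) + C(17,3) + C(17,4)
     = 1 + 17 + 136 + 680 + 2380
     = 3214.

3214


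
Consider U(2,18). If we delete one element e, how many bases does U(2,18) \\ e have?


Deleting e from U(2,18) gives U(2,17) since n > r.
Bases of U(2,17) = C(17,2) = (17 * 16) / (1 * 2) = 136.

136


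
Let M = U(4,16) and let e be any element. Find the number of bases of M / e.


Contracting e from U(4,16) gives U(3,15).
Bases of U(3,15) = (15 choose 3) = 455.

455


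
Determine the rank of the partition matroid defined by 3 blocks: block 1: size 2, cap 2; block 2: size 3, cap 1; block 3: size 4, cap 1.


Rank of a partition matroid = sum of min(|Si|, ci) for each block.
= min(2,2) + min(3,1) + min(4,1)
= 2 + 1 + 1
= 4.

4


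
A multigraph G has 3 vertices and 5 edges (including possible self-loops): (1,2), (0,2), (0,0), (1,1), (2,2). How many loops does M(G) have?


In a graphic matroid, a loop is a self-loop edge (u,u) with rank 0.
Examining all 5 edges for self-loops...
Self-loops found: (0,0), (1,1), (2,2)
Number of loops = 3.

3


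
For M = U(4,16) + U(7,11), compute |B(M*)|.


(M1+M2)* = M1* + M2*.
M1* = U(12,16), bases: C(16,12) = 1820.
M2* = U(4,11), bases: C(11,4) = 330.
|B(M*)| = 1820 * 330 = 600600.

600600


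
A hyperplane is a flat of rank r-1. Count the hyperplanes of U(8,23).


Hyperplanes of U(8,23) are flats of rank 7.
In a uniform matroid, these are exactly the (7)-element subsets.
Count = C(23,7) = 23! / (7! * 16!) = 245157.

245157


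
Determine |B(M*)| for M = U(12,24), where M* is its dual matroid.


The dual of U(r,n) is U(n-r, n) = U(12,24).
Bases of U(12,24) are all (12)-element subsets.
|B(M*)| = C(24,12) = 2704156.

2704156


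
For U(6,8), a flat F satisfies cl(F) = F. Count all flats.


Flats of U(6,8): every subset of size < 6 is a flat, plus E itself.
Count = (8 choose 0) + (8 choose 1) + (8 choose 2) + (8 choose 3) + (8 choose 4) + (8 choose 5) + 1
     = 1 + 8 + 28 + 56 + 70 + 56 + 1
     = 220.

220


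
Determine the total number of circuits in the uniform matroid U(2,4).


In U(2,4), circuits are the (3)-element subsets.
Any set of 3 elements is dependent, and removing any one element gives
an independent set of size 2, so it is a minimal dependent set.
Number of circuits = (4 choose 3) = 4.

4


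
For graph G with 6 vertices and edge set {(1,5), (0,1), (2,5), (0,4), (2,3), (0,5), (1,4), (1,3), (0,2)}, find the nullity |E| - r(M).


Cycle rank (nullity) = |E| - r(M) = |E| - (|V| - c).
|E| = 9, |V| = 6, c = 1.
Nullity = 9 - (6 - 1) = 9 - 5 = 4.

4


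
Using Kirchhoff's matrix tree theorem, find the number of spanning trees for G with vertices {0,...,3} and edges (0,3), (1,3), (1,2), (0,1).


By Kirchhoff's matrix tree theorem, the number of spanning trees equals
the determinant of any cofactor of the Laplacian matrix L.
G has 4 vertices and 4 edges.
Computing the (3 x 3) cofactor determinant gives 3.

3


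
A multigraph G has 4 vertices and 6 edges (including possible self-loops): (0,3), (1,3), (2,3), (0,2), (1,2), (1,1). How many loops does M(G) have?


In a graphic matroid, a loop is a self-loop edge (u,u) with rank 0.
Examining all 6 edges for self-loops...
Self-loops found: (1,1)
Number of loops = 1.

1


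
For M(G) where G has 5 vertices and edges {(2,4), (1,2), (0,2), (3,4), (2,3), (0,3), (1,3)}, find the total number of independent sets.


An independent set in a graphic matroid is an acyclic edge subset.
G has 5 vertices and 7 edges.
Enumerate all 2^7 = 128 subsets, checking for acyclicity.
Total independent sets = 81.

81


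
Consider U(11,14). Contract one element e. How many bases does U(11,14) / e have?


Contracting e from U(11,14) gives U(10,13).
Bases of U(10,13) = (13 choose 10) = 286.

286


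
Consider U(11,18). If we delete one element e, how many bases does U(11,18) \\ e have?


Deleting e from U(11,18) gives U(11,17) since n > r.
Bases of U(11,17) = C(17,11) = 12376.

12376


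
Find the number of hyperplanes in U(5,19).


Hyperplanes of U(5,19) are flats of rank 4.
In a uniform matroid, these are exactly the (4)-element subsets.
Count = C(19,4) = (19 * 18 * 17 * 16) / (1 * 2 * 3 * 4) = 3876.

3876


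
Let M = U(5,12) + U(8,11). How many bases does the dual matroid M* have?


(M1+M2)* = M1* + M2*.
M1* = U(7,12), bases: C(12,7) = 792.
M2* = U(3,11), bases: C(11,3) = 165.
|B(M*)| = 792 * 165 = 130680.

130680


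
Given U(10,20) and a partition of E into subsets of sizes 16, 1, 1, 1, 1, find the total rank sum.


r(Ai) = min(|Ai|, 10) for each part.
Sum = min(16,10) + min(1,10) + min(1,10) + min(1,10) + min(1,10)
    = 10 + 1 + 1 + 1 + 1
    = 14.

14


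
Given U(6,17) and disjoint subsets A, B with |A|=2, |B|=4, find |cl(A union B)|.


|A union B| = 2 + 4 = 6 (disjoint).
In U(6,17), cl(S) = S if |S| < 6, else cl(S) = E.
Since 6 >= 6, cl(A union B) = E.
|cl(A union B)| = 17.

17


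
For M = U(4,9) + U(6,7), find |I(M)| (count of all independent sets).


For a direct sum, |I(M1+M2)| = |I(M1)| * |I(M2)|.
|I(U(4,9))| = sum C(9,k) for k=0..4 = 256.
|I(U(6,7))| = sum C(7,k) for k=0..6 = 127.
Total = 256 * 127 = 32512.

32512


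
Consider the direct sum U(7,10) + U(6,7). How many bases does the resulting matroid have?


Bases of a direct sum M1 + M2: |B| = |B(M1)| * |B(M2)|.
|B(U(7,10))| = C(10,7) = 120.
|B(U(6,7))| = C(7,6) = 7.
Total bases = 120 * 7 = 840.

840


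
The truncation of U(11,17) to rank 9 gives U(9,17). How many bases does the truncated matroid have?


Truncating U(11,17) to rank 9 gives U(9,17).
Bases of U(9,17) are all 9-element subsets of 17 elements.
Number of bases = (17 choose 9) = 24310.

24310


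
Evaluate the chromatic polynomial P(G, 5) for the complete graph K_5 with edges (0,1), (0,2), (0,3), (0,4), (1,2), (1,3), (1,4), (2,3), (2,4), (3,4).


P(K_5, k) = k(k-1)(k-2)...(k-4).
P(5) = (5) * (4) * (3) * (2) * (1) = 120.

120


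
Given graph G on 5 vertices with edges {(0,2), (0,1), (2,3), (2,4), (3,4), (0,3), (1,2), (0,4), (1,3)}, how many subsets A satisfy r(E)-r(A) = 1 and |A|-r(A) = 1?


R(x,y) = sum over A in 2^E of x^(r(E)-r(A)) * y^(|A|-r(A)).
G has 5 vertices, 9 edges. r(E) = 4.
Enumerate all 2^9 = 512 subsets.
Count subsets with r(E)-r(A)=1 and |A|-r(A)=1: 51.

51


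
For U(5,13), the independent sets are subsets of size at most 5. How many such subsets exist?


Independent sets of U(5,13) are all subsets of size <= 5.
Count = C(13,0) + C(13,1) + C(13,2) + C(13,3) + C(13,4) + C(13,5)
     = 1 + 13 + 78 + 286 + 715 + 1287
     = 2380.

2380


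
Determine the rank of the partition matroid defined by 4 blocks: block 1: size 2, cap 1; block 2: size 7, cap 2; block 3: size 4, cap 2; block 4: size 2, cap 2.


Rank of a partition matroid = sum of min(|Si|, ci) for each block.
= min(2,1) + min(7,2) + min(4,2) + min(2,2)
= 1 + 2 + 2 + 2
= 7.

7


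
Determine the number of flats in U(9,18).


Flats of U(9,18): every subset of size < 9 is a flat, plus E itself.
Count = C(18,0) + C(18,1) + C(18,2) + C(18,3) + C(18,4) + C(18,5) + C(18,6) + C(18,7) + C(18,8) + 1
     = 1 + 18 + 153 + 816 + 3060 + 8568 + 18564 + 31824 + 43758 + 1
     = 106763.

106763
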